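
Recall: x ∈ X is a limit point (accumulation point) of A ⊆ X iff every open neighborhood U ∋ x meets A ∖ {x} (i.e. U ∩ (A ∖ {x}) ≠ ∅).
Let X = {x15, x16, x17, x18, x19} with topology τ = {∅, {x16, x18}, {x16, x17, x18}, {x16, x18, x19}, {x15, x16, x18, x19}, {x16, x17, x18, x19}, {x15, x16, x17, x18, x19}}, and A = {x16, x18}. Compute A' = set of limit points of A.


A' = {x15, x16, x17, x18, x19}

For each x ∈ X, list the open sets U ∈ τ with x ∈ U, then check whether U ∩ (A ∖ {x}) ≠ ∅ for every such U.
  x = x15: opens ∋ x are {x15, x16, x18, x19}, {x15, x16, x17, x18, x19}; each meets A ∖ {x15}, so x IS a limit point.
  x = x16: opens ∋ x are {x16, x18}, {x16, x17, x18}, {x16, x18, x19}, {x15, x16, x18, x19}, {x16, x17, x18, x19}, {x15, x16, x17, x18, x19}; each meets A ∖ {x16}, so x IS a limit point.
  x = x17: opens ∋ x are {x16, x17, x18}, {x16, x17, x18, x19}, {x15, x16, x17, x18, x19}; each meets A ∖ {x17}, so x IS a limit point.
  x = x18: opens ∋ x are {x16, x18}, {x16, x17, x18}, {x16, x18, x19}, {x15, x16, x18, x19}, {x16, x17, x18, x19}, {x15, x16, x17, x18, x19}; each meets A ∖ {x18}, so x IS a limit point.
  x = x19: opens ∋ x are {x16, x18, x19}, {x15, x16, x18, x19}, {x16, x17, x18, x19}, {x15, x16, x17, x18, x19}; each meets A ∖ {x19}, so x IS a limit point.
Collecting: A' = {x15, x16, x17, x18, x19}.


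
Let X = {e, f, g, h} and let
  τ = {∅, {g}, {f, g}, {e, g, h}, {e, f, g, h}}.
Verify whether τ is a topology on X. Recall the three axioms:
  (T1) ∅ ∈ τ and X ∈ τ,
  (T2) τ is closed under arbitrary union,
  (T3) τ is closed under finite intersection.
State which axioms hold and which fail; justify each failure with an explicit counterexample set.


τ IS a topology on X.

Axiom (T1): ∅ ∈ τ? Yes; X ∈ τ? Yes.
Axiom (T2/T3): check pairwise unions and intersections of members of τ.
All pairwise intersections and unions checked — each lies in τ. Therefore τ satisfies (T1), (T2), (T3): it IS a topology on X.


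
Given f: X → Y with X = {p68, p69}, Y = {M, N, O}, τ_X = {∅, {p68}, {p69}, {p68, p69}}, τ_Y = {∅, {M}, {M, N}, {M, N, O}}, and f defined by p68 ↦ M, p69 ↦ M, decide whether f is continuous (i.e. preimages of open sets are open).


f IS continuous.

Compute f^{-1}(U) for each U ∈ τ_Y:
  U = ∅: f^{-1}(U) = ∅ ∈ τ_X ✓.
  U = {M}: f^{-1}(U) = {p68, p69} ∈ τ_X ✓.
  U = {M, N}: f^{-1}(U) = {p68, p69} ∈ τ_X ✓.
  U = {M, N, O}: f^{-1}(U) = {p68, p69} ∈ τ_X ✓.
Every preimage lies in τ_X, so f IS continuous.


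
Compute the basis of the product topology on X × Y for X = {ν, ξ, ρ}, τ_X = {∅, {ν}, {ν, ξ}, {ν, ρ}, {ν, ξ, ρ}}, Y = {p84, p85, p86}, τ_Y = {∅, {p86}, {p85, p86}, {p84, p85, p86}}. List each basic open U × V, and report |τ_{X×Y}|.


Basis B = {∅ × ∅, {ν} × {p86}, {ν} × {p85, p86}, {ν, ξ} × {p86}, {ν, ρ} × {p86}, {ν} × {p84, p85, p86}, {ν, ξ, ρ} × {p86}, {ν, ξ} × {p85, p86}, {ν, ρ} × {p85, p86}, {ν, ξ} × {p84, p85, p86}, {ν, ρ} × {p84, p85, p86}, {ν, ξ, ρ} × {p85, p86}, {ν, ξ, ρ} × {p84, p85, p86}}; |τ_{X×Y}| = 30.

Enumerate products U × V with U ∈ τ_X, V ∈ τ_Y (deduplicated):
  ∅ × ∅ = {} (∅)
  {ν} × {p86} = {(ν,p86)}
  {ν} × {p85, p86} = {(ν,p85), (ν,p86)}
  {ν, ξ} × {p86} = {(ν,p86), (ξ,p86)}
  {ν, ρ} × {p86} = {(ν,p86), (ρ,p86)}
  {ν} × {p84, p85, p86} = {(ν,p84), (ν,p85), (ν,p86)}
  {ν, ξ, ρ} × {p86} = {(ν,p86), (ξ,p86), (ρ,p86)}
  {ν, ξ} × {p85, p86} = {(ν,p85), (ν,p86), (ξ,p85), (ξ,p86)}
  {ν, ρ} × {p85, p86} = {(ν,p85), (ν,p86), (ρ,p85), (ρ,p86)}
  {ν, ξ} × {p84, p85, p86} = {(ν,p84), (ν,p85), (ν,p86), (ξ,p84), (ξ,p85), (ξ,p86)}
  {ν, ρ} × {p84, p85, p86} = {(ν,p84), (ν,p85), (ν,p86), (ρ,p84), (ρ,p85), (ρ,p86)}
  {ν, ξ, ρ} × {p85, p86} = {(ν,p85), (ν,p86), (ξ,p85), (ξ,p86), (ρ,p85), (ρ,p86)}
  {ν, ξ, ρ} × {p84, p85, p86} = {(ν,p84), (ν,p85), (ν,p86), (ξ,p84), (ξ,p85), (ξ,p86), (ρ,p84), (ρ,p85), (ρ,p86)}
These 13 distinct sets form the basis B.
Close under arbitrary unions to get τ_{X×Y}; counting gives |τ_{X×Y}| = 30.


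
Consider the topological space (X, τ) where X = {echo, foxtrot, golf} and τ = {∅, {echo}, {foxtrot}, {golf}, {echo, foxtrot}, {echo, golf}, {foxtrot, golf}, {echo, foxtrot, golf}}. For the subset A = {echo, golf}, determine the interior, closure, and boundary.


int(A) = {echo, golf}, cl(A) = {echo, golf}, ∂A = ∅.

Closed sets in (X, τ) are complements of opens:
  closed(X, τ) = {∅, {echo}, {foxtrot}, {golf}, {echo, foxtrot}, {echo, golf}, {foxtrot, golf}, {echo, foxtrot, golf}}.
int(A) = ⋃ {U ∈ τ : U ⊆ A}. Opens contained in A: ∅, {echo}, {golf}, {echo, golf}.
Taking the union of these: int(A) = {echo, golf}.
cl(A) = ⋂ {C closed : A ⊆ C}. Closed sets containing A: {echo, golf}, {echo, foxtrot, golf}.
Intersecting these: cl(A) = {echo, golf}.
∂A = cl(A) ∖ int(A) = {echo, golf} ∖ {echo, golf} = ∅.


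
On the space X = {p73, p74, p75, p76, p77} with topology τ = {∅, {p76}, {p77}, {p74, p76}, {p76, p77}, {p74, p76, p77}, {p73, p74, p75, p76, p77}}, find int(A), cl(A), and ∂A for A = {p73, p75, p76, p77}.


int(A) = {p76, p77}, cl(A) = {p73, p74, p75, p76, p77}, ∂A = {p73, p74, p75}.

Closed sets in (X, τ) are complements of opens:
  closed(X, τ) = {∅, {p73, p75}, {p73, p74, p75}, {p73, p75, p77}, {p73, p74, p75, p76}, {p73, p74, p75, p77}, {p73, p74, p75, p76, p77}}.
int(A) = ⋃ {U ∈ τ : U ⊆ A}. Opens contained in A: ∅, {p76}, {p77}, {p76, p77}.
Taking the union of these: int(A) = {p76, p77}.
cl(A) = ⋂ {C closed : A ⊆ C}. Closed sets containing A: {p73, p74, p75, p76, p77}.
Intersecting these: cl(A) = {p73, p74, p75, p76, p77}.
∂A = cl(A) ∖ int(A) = {p73, p74, p75, p76, p77} ∖ {p76, p77} = {p73, p74, p75}.


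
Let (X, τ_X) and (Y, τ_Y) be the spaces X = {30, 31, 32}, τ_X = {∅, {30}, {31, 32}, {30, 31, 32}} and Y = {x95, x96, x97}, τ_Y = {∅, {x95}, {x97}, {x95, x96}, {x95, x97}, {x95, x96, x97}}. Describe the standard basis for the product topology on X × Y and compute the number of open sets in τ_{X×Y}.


Basis B = {∅ × ∅, {30} × {x95}, {30} × {x97}, {30} × {x95, x96}, {30} × {x95, x97}, {31, 32} × {x95}, {31, 32} × {x97}, {30} × {x95, x96, x97}, {30, 31, 32} × {x95}, {30, 31, 32} × {x97}, {31, 32} × {x95, x96}, {31, 32} × {x95, x97}, {30, 31, 32} × {x95, x96}, {30, 31, 32} × {x95, x97}, {31, 32} × {x95, x96, x97}, {30, 31, 32} × {x95, x96, x97}}; |τ_{X×Y}| = 36.

Enumerate products U × V with U ∈ τ_X, V ∈ τ_Y (deduplicated):
  ∅ × ∅ = {} (∅)
  {30} × {x95} = {(30,x95)}
  {30} × {x97} = {(30,x97)}
  {30} × {x95, x96} = {(30,x95), (30,x96)}
  {30} × {x95, x97} = {(30,x95), (30,x97)}
  {31, 32} × {x95} = {(31,x95), (32,x95)}
  {31, 32} × {x97} = {(31,x97), (32,x97)}
  {30} × {x95, x96, x97} = {(30,x95), (30,x96), (30,x97)}
  {30, 31, 32} × {x95} = {(30,x95), (31,x95), (32,x95)}
  {30, 31, 32} × {x97} = {(30,x97), (31,x97), (32,x97)}
  {31, 32} × {x95, x96} = {(31,x95), (31,x96), (32,x95), (32,x96)}
  {31, 32} × {x95, x97} = {(31,x95), (31,x97), (32,x95), (32,x97)}
  {30, 31, 32} × {x95, x96} = {(30,x95), (30,x96), (31,x95), (31,x96), (32,x95), (32,x96)}
  {30, 31, 32} × {x95, x97} = {(30,x95), (30,x97), (31,x95), (31,x97), (32,x95), (32,x97)}
  {31, 32} × {x95, x96, x97} = {(31,x95), (31,x96), (31,x97), (32,x95), (32,x96), (32,x97)}
  {30, 31, 32} × {x95, x96, x97} = {(30,x95), (30,x96), (30,x97), (31,x95), (31,x96), (31,x97), (32,x95), (32,x96), (32,x97)}
These 16 distinct sets form the basis B.
Close under arbitrary unions to get τ_{X×Y}; counting gives |τ_{X×Y}| = 36.


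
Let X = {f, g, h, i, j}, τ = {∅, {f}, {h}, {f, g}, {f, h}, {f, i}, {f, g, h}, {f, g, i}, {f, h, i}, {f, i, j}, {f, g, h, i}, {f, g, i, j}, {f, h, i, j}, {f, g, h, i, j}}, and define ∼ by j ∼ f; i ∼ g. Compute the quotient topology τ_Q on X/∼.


X/∼ = {[f=j], [g=i], [h]}; |τ_Q| = 4.

Equivalence classes: [f=j], [g=i], [h].
Quotient map π: X → X/∼ sends f ↦ [f=j], g ↦ [g=i], h ↦ [h], i ↦ [g=i], j ↦ [f=j].
For each subset V ⊆ X/∼, compute π^{-1}(V) ⊆ X and check whether π^{-1}(V) ∈ τ. V is open in τ_Q iff π^{-1}(V) ∈ τ.
  V = {}: π^{-1}(V) = ∅ ∈ τ ✓.
  V = {[f=j]}: π^{-1}(V) = {f, j} ∉ τ ✗.
  V = {[g=i]}: π^{-1}(V) = {g, i} ∉ τ ✗.
  V = {[f=j], [g=i]}: π^{-1}(V) = {f, g, i, j} ∈ τ ✓.
  V = {[h]}: π^{-1}(V) = {h} ∈ τ ✓.
  V = {[f=j], [h]}: π^{-1}(V) = {f, h, j} ∉ τ ✗.
  V = {[g=i], [h]}: π^{-1}(V) = {g, h, i} ∉ τ ✗.
  V = {[f=j], [g=i], [h]}: π^{-1}(V) = {f, g, h, i, j} ∈ τ ✓.
Open sets in the quotient: τ_Q = {{}, {[f=j], [g=i]}, {[h]}, {[f=j], [g=i], [h]}} (4 elements).


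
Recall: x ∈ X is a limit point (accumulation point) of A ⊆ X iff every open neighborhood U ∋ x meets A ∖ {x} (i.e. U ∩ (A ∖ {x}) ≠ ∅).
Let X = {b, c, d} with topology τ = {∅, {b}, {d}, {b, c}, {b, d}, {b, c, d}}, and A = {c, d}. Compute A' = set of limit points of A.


A' = ∅

For each x ∈ X, list the open sets U ∈ τ with x ∈ U, then check whether U ∩ (A ∖ {x}) ≠ ∅ for every such U.
  x = b: open {b} ∋ x has {b} ∩ (A ∖ {b}) = ∅, so x is NOT a limit point.
  x = c: open {b, c} ∋ x has {b, c} ∩ (A ∖ {c}) = ∅, so x is NOT a limit point.
  x = d: open {d} ∋ x has {d} ∩ (A ∖ {d}) = ∅, so x is NOT a limit point.
Collecting: A' = ∅.


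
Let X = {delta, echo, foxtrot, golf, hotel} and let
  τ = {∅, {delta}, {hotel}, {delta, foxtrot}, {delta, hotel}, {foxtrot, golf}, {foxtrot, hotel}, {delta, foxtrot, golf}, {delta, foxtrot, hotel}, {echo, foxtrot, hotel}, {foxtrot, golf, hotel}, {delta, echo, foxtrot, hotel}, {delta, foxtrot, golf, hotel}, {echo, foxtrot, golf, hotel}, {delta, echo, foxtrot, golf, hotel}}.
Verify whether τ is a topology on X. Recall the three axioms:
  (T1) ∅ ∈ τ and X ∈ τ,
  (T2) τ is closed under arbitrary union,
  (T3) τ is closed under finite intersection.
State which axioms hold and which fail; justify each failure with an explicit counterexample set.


τ is NOT a topology on X.

Axiom (T1): ∅ ∈ τ? Yes; X ∈ τ? Yes.
Axiom (T2/T3): check pairwise unions and intersections of members of τ.
Counterexample for (T3): {delta, foxtrot} ∩ {foxtrot, golf} = {foxtrot} ∉ τ. Therefore τ is NOT a topology.


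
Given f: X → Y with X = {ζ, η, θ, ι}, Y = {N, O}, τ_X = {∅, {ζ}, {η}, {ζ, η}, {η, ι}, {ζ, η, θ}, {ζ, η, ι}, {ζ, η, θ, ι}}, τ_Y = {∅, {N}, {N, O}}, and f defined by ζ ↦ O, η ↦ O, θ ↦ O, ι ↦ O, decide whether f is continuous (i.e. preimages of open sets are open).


f IS continuous.

Compute f^{-1}(U) for each U ∈ τ_Y:
  U = ∅: f^{-1}(U) = ∅ ∈ τ_X ✓.
  U = {N}: f^{-1}(U) = ∅ ∈ τ_X ✓.
  U = {N, O}: f^{-1}(U) = {ζ, η, θ, ι} ∈ τ_X ✓.
Every preimage lies in τ_X, so f IS continuous.


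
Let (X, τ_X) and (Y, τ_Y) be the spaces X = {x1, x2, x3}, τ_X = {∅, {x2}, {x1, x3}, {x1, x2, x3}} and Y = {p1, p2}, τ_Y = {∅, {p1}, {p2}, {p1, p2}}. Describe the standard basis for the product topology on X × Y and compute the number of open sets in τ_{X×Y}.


Basis B = {∅ × ∅, {x2} × {p1}, {x2} × {p2}, {x1, x3} × {p1}, {x1, x3} × {p2}, {x2} × {p1, p2}, {x1, x2, x3} × {p1}, {x1, x2, x3} × {p2}, {x1, x3} × {p1, p2}, {x1, x2, x3} × {p1, p2}}; |τ_{X×Y}| = 16.

Enumerate products U × V with U ∈ τ_X, V ∈ τ_Y (deduplicated):
  ∅ × ∅ = {} (∅)
  {x2} × {p1} = {(x2,p1)}
  {x2} × {p2} = {(x2,p2)}
  {x1, x3} × {p1} = {(x1,p1), (x3,p1)}
  {x1, x3} × {p2} = {(x1,p2), (x3,p2)}
  {x2} × {p1, p2} = {(x2,p1), (x2,p2)}
  {x1, x2, x3} × {p1} = {(x1,p1), (x2,p1), (x3,p1)}
  {x1, x2, x3} × {p2} = {(x1,p2), (x2,p2), (x3,p2)}
  {x1, x3} × {p1, p2} = {(x1,p1), (x1,p2), (x3,p1), (x3,p2)}
  {x1, x2, x3} × {p1, p2} = {(x1,p1), (x1,p2), (x2,p1), (x2,p2), (x3,p1), (x3,p2)}
These 10 distinct sets form the basis B.
Close under arbitrary unions to get τ_{X×Y}; counting gives |τ_{X×Y}| = 16.


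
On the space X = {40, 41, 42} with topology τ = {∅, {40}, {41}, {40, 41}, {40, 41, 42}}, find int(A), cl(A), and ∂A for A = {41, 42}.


int(A) = {41}, cl(A) = {41, 42}, ∂A = {42}.

Closed sets in (X, τ) are complements of opens:
  closed(X, τ) = {∅, {42}, {40, 42}, {41, 42}, {40, 41, 42}}.
int(A) = ⋃ {U ∈ τ : U ⊆ A}. Opens contained in A: ∅, {41}.
Taking the union of these: int(A) = {41}.
cl(A) = ⋂ {C closed : A ⊆ C}. Closed sets containing A: {41, 42}, {40, 41, 42}.
Intersecting these: cl(A) = {41, 42}.
∂A = cl(A) ∖ int(A) = {41, 42} ∖ {41} = {42}.


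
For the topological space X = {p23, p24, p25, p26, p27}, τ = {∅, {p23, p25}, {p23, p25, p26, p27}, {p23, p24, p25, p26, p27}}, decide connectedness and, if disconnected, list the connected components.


(X, τ) is connected.

Find clopen sets (U ∈ τ with X ∖ U ∈ τ):
  U = ∅, X ∖ U = {p23, p24, p25, p26, p27} — both open, so U is clopen.
  U = {p23, p24, p25, p26, p27}, X ∖ U = ∅ — both open, so U is clopen.
Only trivial clopens (∅ and X) exist, so (X, τ) is connected.
Compute connected components by grouping points that agree on all clopens:
  component: {p23, p24, p25, p26, p27}


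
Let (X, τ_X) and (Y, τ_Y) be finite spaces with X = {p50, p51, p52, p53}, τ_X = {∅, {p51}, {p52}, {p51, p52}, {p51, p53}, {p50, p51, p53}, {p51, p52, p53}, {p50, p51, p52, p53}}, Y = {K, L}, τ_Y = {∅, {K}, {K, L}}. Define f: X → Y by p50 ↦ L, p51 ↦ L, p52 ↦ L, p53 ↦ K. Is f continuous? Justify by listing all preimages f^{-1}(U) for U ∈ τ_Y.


f is NOT continuous.

Compute f^{-1}(U) for each U ∈ τ_Y:
  U = ∅: f^{-1}(U) = ∅ ∈ τ_X ✓.
  U = {K}: f^{-1}(U) = {p53} ∉ τ_X ✗.
  U = {K, L}: f^{-1}(U) = {p50, p51, p52, p53} ∈ τ_X ✓.
Found U = {K} with f^{-1}(U) = {p53} not in τ_X. Therefore f is NOT continuous.


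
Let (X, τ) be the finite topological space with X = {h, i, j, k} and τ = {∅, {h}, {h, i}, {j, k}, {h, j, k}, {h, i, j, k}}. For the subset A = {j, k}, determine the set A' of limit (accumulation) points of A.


A' = {j, k}

For each x ∈ X, list the open sets U ∈ τ with x ∈ U, then check whether U ∩ (A ∖ {x}) ≠ ∅ for every such U.
  x = h: open {h} ∋ x has {h} ∩ (A ∖ {h}) = ∅, so x is NOT a limit point.
  x = i: open {h, i} ∋ x has {h, i} ∩ (A ∖ {i}) = ∅, so x is NOT a limit point.
  x = j: opens ∋ x are {j, k}, {h, j, k}, {h, i, j, k}; each meets A ∖ {j}, so x IS a limit point.
  x = k: opens ∋ x are {j, k}, {h, j, k}, {h, i, j, k}; each meets A ∖ {k}, so x IS a limit point.
Collecting: A' = {j, k}.


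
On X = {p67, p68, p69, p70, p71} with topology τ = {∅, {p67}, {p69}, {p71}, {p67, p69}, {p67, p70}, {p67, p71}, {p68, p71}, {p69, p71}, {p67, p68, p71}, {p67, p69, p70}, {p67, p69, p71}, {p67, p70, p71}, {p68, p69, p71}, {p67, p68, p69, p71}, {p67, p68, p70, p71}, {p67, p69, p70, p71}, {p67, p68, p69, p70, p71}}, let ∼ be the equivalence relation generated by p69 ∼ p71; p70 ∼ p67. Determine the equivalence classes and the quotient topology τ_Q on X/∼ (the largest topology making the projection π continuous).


X/∼ = {[p67=p70], [p68], [p69=p71]}; |τ_Q| = 6.

Equivalence classes: [p67=p70], [p68], [p69=p71].
Quotient map π: X → X/∼ sends p67 ↦ [p67=p70], p68 ↦ [p68], p69 ↦ [p69=p71], p70 ↦ [p67=p70], p71 ↦ [p69=p71].
For each subset V ⊆ X/∼, compute π^{-1}(V) ⊆ X and check whether π^{-1}(V) ∈ τ. V is open in τ_Q iff π^{-1}(V) ∈ τ.
  V = {}: π^{-1}(V) = ∅ ∈ τ ✓.
  V = {[p67=p70]}: π^{-1}(V) = {p67, p70} ∈ τ ✓.
  V = {[p68]}: π^{-1}(V) = {p68} ∉ τ ✗.
  V = {[p67=p70], [p68]}: π^{-1}(V) = {p67, p68, p70} ∉ τ ✗.
  V = {[p69=p71]}: π^{-1}(V) = {p69, p71} ∈ τ ✓.
  V = {[p67=p70], [p69=p71]}: π^{-1}(V) = {p67, p69, p70, p71} ∈ τ ✓.
  V = {[p68], [p69=p71]}: π^{-1}(V) = {p68, p69, p71} ∈ τ ✓.
  V = {[p67=p70], [p68], [p69=p71]}: π^{-1}(V) = {p67, p68, p69, p70, p71} ∈ τ ✓.
Open sets in the quotient: τ_Q = {{}, {[p67=p70]}, {[p69=p71]}, {[p67=p70], [p69=p71]}, {[p68], [p69=p71]}, {[p67=p70], [p68], [p69=p71]}} (6 elements).


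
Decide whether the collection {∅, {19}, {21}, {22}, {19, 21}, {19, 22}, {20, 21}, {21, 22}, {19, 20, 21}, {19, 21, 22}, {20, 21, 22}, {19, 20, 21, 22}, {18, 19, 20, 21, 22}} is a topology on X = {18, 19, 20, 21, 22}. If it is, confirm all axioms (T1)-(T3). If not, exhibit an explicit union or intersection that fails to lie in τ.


τ IS a topology on X.

Axiom (T1): ∅ ∈ τ? Yes; X ∈ τ? Yes.
Axiom (T2/T3): check pairwise unions and intersections of members of τ.
All pairwise intersections and unions checked — each lies in τ. Therefore τ satisfies (T1), (T2), (T3): it IS a topology on X.


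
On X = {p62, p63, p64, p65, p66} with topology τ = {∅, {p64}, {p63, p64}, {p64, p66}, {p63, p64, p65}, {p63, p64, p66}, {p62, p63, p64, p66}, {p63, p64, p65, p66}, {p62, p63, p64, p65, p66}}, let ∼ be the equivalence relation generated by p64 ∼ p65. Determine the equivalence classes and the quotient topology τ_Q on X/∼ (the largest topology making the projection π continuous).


X/∼ = {[p62], [p63], [p64=p65], [p66]}; |τ_Q| = 4.

Equivalence classes: [p62], [p63], [p64=p65], [p66].
Quotient map π: X → X/∼ sends p62 ↦ [p62], p63 ↦ [p63], p64 ↦ [p64=p65], p65 ↦ [p64=p65], p66 ↦ [p66].
For each subset V ⊆ X/∼, compute π^{-1}(V) ⊆ X and check whether π^{-1}(V) ∈ τ. V is open in τ_Q iff π^{-1}(V) ∈ τ.
  V = {}: π^{-1}(V) = ∅ ∈ τ ✓.
  V = {[p62]}: π^{-1}(V) = {p62} ∉ τ ✗.
  V = {[p63]}: π^{-1}(V) = {p63} ∉ τ ✗.
  V = {[p62], [p63]}: π^{-1}(V) = {p62, p63} ∉ τ ✗.
  V = {[p64=p65]}: π^{-1}(V) = {p64, p65} ∉ τ ✗.
  V = {[p62], [p64=p65]}: π^{-1}(V) = {p62, p64, p65} ∉ τ ✗.
  V = {[p63], [p64=p65]}: π^{-1}(V) = {p63, p64, p65} ∈ τ ✓.
  V = {[p62], [p63], [p64=p65]}: π^{-1}(V) = {p62, p63, p64, p65} ∉ τ ✗.
  V = {[p66]}: π^{-1}(V) = {p66} ∉ τ ✗.
  V = {[p62], [p66]}: π^{-1}(V) = {p62, p66} ∉ τ ✗.
  V = {[p63], [p66]}: π^{-1}(V) = {p63, p66} ∉ τ ✗.
  V = {[p62], [p63], [p66]}: π^{-1}(V) = {p62, p63, p66} ∉ τ ✗.
  V = {[p64=p65], [p66]}: π^{-1}(V) = {p64, p65, p66} ∉ τ ✗.
  V = {[p62], [p64=p65], [p66]}: π^{-1}(V) = {p62, p64, p65, p66} ∉ τ ✗.
  V = {[p63], [p64=p65], [p66]}: π^{-1}(V) = {p63, p64, p65, p66} ∈ τ ✓.
  V = {[p62], [p63], [p64=p65], [p66]}: π^{-1}(V) = {p62, p63, p64, p65, p66} ∈ τ ✓.
Open sets in the quotient: τ_Q = {{}, {[p63], [p64=p65]}, {[p63], [p64=p65], [p66]}, {[p62], [p63], [p64=p65], [p66]}} (4 elements).


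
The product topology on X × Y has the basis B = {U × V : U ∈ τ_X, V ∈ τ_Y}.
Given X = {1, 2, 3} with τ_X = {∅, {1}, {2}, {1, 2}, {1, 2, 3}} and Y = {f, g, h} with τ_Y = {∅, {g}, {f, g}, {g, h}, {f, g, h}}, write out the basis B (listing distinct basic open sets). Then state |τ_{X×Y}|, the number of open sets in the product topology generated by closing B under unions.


Basis B = {∅ × ∅, {1} × {g}, {2} × {g}, {1} × {f, g}, {1} × {g, h}, {1, 2} × {g}, {2} × {f, g}, {2} × {g, h}, {1} × {f, g, h}, {1, 2, 3} × {g}, {2} × {f, g, h}, {1, 2} × {f, g}, {1, 2} × {g, h}, {1, 2} × {f, g, h}, {1, 2, 3} × {f, g}, {1, 2, 3} × {g, h}, {1, 2, 3} × {f, g, h}}; |τ_{X×Y}| = 50.

Enumerate products U × V with U ∈ τ_X, V ∈ τ_Y (deduplicated):
  ∅ × ∅ = {} (∅)
  {1} × {g} = {(1,g)}
  {2} × {g} = {(2,g)}
  {1} × {f, g} = {(1,f), (1,g)}
  {1} × {g, h} = {(1,g), (1,h)}
  {1, 2} × {g} = {(1,g), (2,g)}
  {2} × {f, g} = {(2,f), (2,g)}
  {2} × {g, h} = {(2,g), (2,h)}
  {1} × {f, g, h} = {(1,f), (1,g), (1,h)}
  {1, 2, 3} × {g} = {(1,g), (2,g), (3,g)}
  {2} × {f, g, h} = {(2,f), (2,g), (2,h)}
  {1, 2} × {f, g} = {(1,f), (1,g), (2,f), (2,g)}
  {1, 2} × {g, h} = {(1,g), (1,h), (2,g), (2,h)}
  {1, 2} × {f, g, h} = {(1,f), (1,g), (1,h), (2,f), (2,g), (2,h)}
  {1, 2, 3} × {f, g} = {(1,f), (1,g), (2,f), (2,g), (3,f), (3,g)}
  {1, 2, 3} × {g, h} = {(1,g), (1,h), (2,g), (2,h), (3,g), (3,h)}
  {1, 2, 3} × {f, g, h} = {(1,f), (1,g), (1,h), (2,f), (2,g), (2,h), (3,f), (3,g), (3,h)}
These 17 distinct sets form the basis B.
Close under arbitrary unions to get τ_{X×Y}; counting gives |τ_{X×Y}| = 50.


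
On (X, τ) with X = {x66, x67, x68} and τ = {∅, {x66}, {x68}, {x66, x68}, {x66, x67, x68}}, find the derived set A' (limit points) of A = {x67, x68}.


A' = {x67}

For each x ∈ X, list the open sets U ∈ τ with x ∈ U, then check whether U ∩ (A ∖ {x}) ≠ ∅ for every such U.
  x = x66: open {x66} ∋ x has {x66} ∩ (A ∖ {x66}) = ∅, so x is NOT a limit point.
  x = x67: opens ∋ x are {x66, x67, x68}; each meets A ∖ {x67}, so x IS a limit point.
  x = x68: open {x68} ∋ x has {x68} ∩ (A ∖ {x68}) = ∅, so x is NOT a limit point.
Collecting: A' = {x67}.


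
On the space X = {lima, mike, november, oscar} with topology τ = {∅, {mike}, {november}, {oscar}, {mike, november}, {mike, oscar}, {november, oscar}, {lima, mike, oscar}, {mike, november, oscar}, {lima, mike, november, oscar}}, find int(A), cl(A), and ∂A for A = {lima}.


int(A) = ∅, cl(A) = {lima}, ∂A = {lima}.

Closed sets in (X, τ) are complements of opens:
  closed(X, τ) = {∅, {lima}, {november}, {lima, mike}, {lima, november}, {lima, oscar}, {lima, mike, november}, {lima, mike, oscar}, {lima, november, oscar}, {lima, mike, november, oscar}}.
int(A) = ⋃ {U ∈ τ : U ⊆ A}. Opens contained in A: ∅.
Taking the union of these: int(A) = ∅.
cl(A) = ⋂ {C closed : A ⊆ C}. Closed sets containing A: {lima}, {lima, mike}, {lima, november}, {lima, oscar}, {lima, mike, november}, {lima, mike, oscar}, {lima, november, oscar}, {lima, mike, november, oscar}.
Intersecting these: cl(A) = {lima}.
∂A = cl(A) ∖ int(A) = {lima} ∖ ∅ = {lima}.


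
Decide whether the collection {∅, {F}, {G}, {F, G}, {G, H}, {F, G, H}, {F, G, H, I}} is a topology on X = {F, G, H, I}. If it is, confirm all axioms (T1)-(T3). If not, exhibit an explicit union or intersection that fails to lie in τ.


τ IS a topology on X.

Axiom (T1): ∅ ∈ τ? Yes; X ∈ τ? Yes.
Axiom (T2/T3): check pairwise unions and intersections of members of τ.
All pairwise intersections and unions checked — each lies in τ. Therefore τ satisfies (T1), (T2), (T3): it IS a topology on X.


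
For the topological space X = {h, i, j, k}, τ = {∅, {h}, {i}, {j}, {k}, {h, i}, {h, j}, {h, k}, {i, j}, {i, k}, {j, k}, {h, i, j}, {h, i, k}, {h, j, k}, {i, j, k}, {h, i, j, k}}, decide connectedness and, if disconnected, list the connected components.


(X, τ) is disconnected; components = [{h}, {i}, {j}, {k}].

Find clopen sets (U ∈ τ with X ∖ U ∈ τ):
  U = ∅, X ∖ U = {h, i, j, k} — both open, so U is clopen.
  U = {h}, X ∖ U = {i, j, k} — both open, so U is clopen.
  U = {i}, X ∖ U = {h, j, k} — both open, so U is clopen.
  U = {j}, X ∖ U = {h, i, k} — both open, so U is clopen.
  U = {k}, X ∖ U = {h, i, j} — both open, so U is clopen.
  U = {h, i}, X ∖ U = {j, k} — both open, so U is clopen.
  U = {h, j}, X ∖ U = {i, k} — both open, so U is clopen.
  U = {h, k}, X ∖ U = {i, j} — both open, so U is clopen.
  U = {i, j}, X ∖ U = {h, k} — both open, so U is clopen.
  U = {i, k}, X ∖ U = {h, j} — both open, so U is clopen.
  U = {j, k}, X ∖ U = {h, i} — both open, so U is clopen.
  U = {h, i, j}, X ∖ U = {k} — both open, so U is clopen.
  U = {h, i, k}, X ∖ U = {j} — both open, so U is clopen.
  U = {h, j, k}, X ∖ U = {i} — both open, so U is clopen.
  U = {i, j, k}, X ∖ U = {h} — both open, so U is clopen.
  U = {h, i, j, k}, X ∖ U = ∅ — both open, so U is clopen.
Nontrivial clopen(s) exist: e.g. {i, j}. So (X, τ) is disconnected.
Compute connected components by grouping points that agree on all clopens:
  component: {h}
  component: {i}
  component: {j}
  component: {k}


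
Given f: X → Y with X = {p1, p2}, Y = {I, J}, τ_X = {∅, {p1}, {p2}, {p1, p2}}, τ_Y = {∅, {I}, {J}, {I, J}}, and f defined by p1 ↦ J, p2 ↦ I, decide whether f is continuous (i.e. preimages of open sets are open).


f IS continuous.

Compute f^{-1}(U) for each U ∈ τ_Y:
  U = ∅: f^{-1}(U) = ∅ ∈ τ_X ✓.
  U = {I}: f^{-1}(U) = {p2} ∈ τ_X ✓.
  U = {J}: f^{-1}(U) = {p1} ∈ τ_X ✓.
  U = {I, J}: f^{-1}(U) = {p1, p2} ∈ τ_X ✓.
Every preimage lies in τ_X, so f IS continuous.


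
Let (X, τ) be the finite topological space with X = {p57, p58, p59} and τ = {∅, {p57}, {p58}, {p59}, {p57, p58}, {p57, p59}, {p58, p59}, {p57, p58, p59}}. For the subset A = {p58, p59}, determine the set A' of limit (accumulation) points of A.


A' = ∅

For each x ∈ X, list the open sets U ∈ τ with x ∈ U, then check whether U ∩ (A ∖ {x}) ≠ ∅ for every such U.
  x = p57: open {p57} ∋ x has {p57} ∩ (A ∖ {p57}) = ∅, so x is NOT a limit point.
  x = p58: open {p58} ∋ x has {p58} ∩ (A ∖ {p58}) = ∅, so x is NOT a limit point.
  x = p59: open {p59} ∋ x has {p59} ∩ (A ∖ {p59}) = ∅, so x is NOT a limit point.
Collecting: A' = ∅.


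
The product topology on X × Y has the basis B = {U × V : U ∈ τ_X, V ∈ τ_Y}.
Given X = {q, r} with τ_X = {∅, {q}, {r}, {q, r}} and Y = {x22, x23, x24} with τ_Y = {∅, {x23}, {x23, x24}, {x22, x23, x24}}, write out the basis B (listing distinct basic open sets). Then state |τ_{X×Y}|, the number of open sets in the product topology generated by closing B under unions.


Basis B = {∅ × ∅, {q} × {x23}, {r} × {x23}, {q} × {x23, x24}, {q, r} × {x23}, {r} × {x23, x24}, {q} × {x22, x23, x24}, {r} × {x22, x23, x24}, {q, r} × {x23, x24}, {q, r} × {x22, x23, x24}}; |τ_{X×Y}| = 16.

Enumerate products U × V with U ∈ τ_X, V ∈ τ_Y (deduplicated):
  ∅ × ∅ = {} (∅)
  {q} × {x23} = {(q,x23)}
  {r} × {x23} = {(r,x23)}
  {q} × {x23, x24} = {(q,x23), (q,x24)}
  {q, r} × {x23} = {(q,x23), (r,x23)}
  {r} × {x23, x24} = {(r,x23), (r,x24)}
  {q} × {x22, x23, x24} = {(q,x22), (q,x23), (q,x24)}
  {r} × {x22, x23, x24} = {(r,x22), (r,x23), (r,x24)}
  {q, r} × {x23, x24} = {(q,x23), (q,x24), (r,x23), (r,x24)}
  {q, r} × {x22, x23, x24} = {(q,x22), (q,x23), (q,x24), (r,x22), (r,x23), (r,x24)}
These 10 distinct sets form the basis B.
Close under arbitrary unions to get τ_{X×Y}; counting gives |τ_{X×Y}| = 16.


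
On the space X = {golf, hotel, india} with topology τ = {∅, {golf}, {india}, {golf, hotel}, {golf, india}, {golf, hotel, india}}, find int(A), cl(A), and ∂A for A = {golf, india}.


int(A) = {golf, india}, cl(A) = {golf, hotel, india}, ∂A = {hotel}.

Closed sets in (X, τ) are complements of opens:
  closed(X, τ) = {∅, {hotel}, {india}, {golf, hotel}, {hotel, india}, {golf, hotel, india}}.
int(A) = ⋃ {U ∈ τ : U ⊆ A}. Opens contained in A: ∅, {golf}, {india}, {golf, india}.
Taking the union of these: int(A) = {golf, india}.
cl(A) = ⋂ {C closed : A ⊆ C}. Closed sets containing A: {golf, hotel, india}.
Intersecting these: cl(A) = {golf, hotel, india}.
∂A = cl(A) ∖ int(A) = {golf, hotel, india} ∖ {golf, india} = {hotel}.


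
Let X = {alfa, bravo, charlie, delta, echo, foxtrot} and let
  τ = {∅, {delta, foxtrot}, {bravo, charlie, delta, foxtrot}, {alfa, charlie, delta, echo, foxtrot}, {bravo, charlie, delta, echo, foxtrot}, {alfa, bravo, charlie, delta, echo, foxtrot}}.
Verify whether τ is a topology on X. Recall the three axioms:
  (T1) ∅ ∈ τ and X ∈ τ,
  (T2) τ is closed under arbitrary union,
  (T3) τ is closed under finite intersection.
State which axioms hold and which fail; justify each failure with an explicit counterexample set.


τ is NOT a topology on X.

Axiom (T1): ∅ ∈ τ? Yes; X ∈ τ? Yes.
Axiom (T2/T3): check pairwise unions and intersections of members of τ.
Counterexample for (T3): {bravo, charlie, delta, foxtrot} ∩ {alfa, charlie, delta, echo, foxtrot} = {charlie, delta, foxtrot} ∉ τ. Therefore τ is NOT a topology.


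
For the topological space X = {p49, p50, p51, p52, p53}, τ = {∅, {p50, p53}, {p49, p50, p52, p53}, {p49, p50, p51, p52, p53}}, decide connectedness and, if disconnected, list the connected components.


(X, τ) is connected.

Find clopen sets (U ∈ τ with X ∖ U ∈ τ):
  U = ∅, X ∖ U = {p49, p50, p51, p52, p53} — both open, so U is clopen.
  U = {p49, p50, p51, p52, p53}, X ∖ U = ∅ — both open, so U is clopen.
Only trivial clopens (∅ and X) exist, so (X, τ) is connected.
Compute connected components by grouping points that agree on all clopens:
  component: {p49, p50, p51, p52, p53}


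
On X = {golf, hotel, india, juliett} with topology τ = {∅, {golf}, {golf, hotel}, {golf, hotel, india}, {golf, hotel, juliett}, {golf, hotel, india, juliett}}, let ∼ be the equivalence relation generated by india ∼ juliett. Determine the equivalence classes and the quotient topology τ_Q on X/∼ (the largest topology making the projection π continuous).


X/∼ = {[golf], [hotel], [india=juliett]}; |τ_Q| = 4.

Equivalence classes: [golf], [hotel], [india=juliett].
Quotient map π: X → X/∼ sends golf ↦ [golf], hotel ↦ [hotel], india ↦ [india=juliett], juliett ↦ [india=juliett].
For each subset V ⊆ X/∼, compute π^{-1}(V) ⊆ X and check whether π^{-1}(V) ∈ τ. V is open in τ_Q iff π^{-1}(V) ∈ τ.
  V = {}: π^{-1}(V) = ∅ ∈ τ ✓.
  V = {[golf]}: π^{-1}(V) = {golf} ∈ τ ✓.
  V = {[hotel]}: π^{-1}(V) = {hotel} ∉ τ ✗.
  V = {[golf], [hotel]}: π^{-1}(V) = {golf, hotel} ∈ τ ✓.
  V = {[india=juliett]}: π^{-1}(V) = {india, juliett} ∉ τ ✗.
  V = {[golf], [india=juliett]}: π^{-1}(V) = {golf, india, juliett} ∉ τ ✗.
  V = {[hotel], [india=juliett]}: π^{-1}(V) = {hotel, india, juliett} ∉ τ ✗.
  V = {[golf], [hotel], [india=juliett]}: π^{-1}(V) = {golf, hotel, india, juliett} ∈ τ ✓.
Open sets in the quotient: τ_Q = {{}, {[golf]}, {[golf], [hotel]}, {[golf], [hotel], [india=juliett]}} (4 elements).


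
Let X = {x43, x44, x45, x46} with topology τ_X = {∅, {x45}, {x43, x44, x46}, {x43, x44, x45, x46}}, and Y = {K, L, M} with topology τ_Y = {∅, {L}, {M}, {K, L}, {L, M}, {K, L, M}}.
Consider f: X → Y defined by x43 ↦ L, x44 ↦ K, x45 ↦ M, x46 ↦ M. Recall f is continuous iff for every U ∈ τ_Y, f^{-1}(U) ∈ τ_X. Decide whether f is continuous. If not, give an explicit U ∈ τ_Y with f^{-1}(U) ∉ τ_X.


f is NOT continuous.

Compute f^{-1}(U) for each U ∈ τ_Y:
  U = ∅: f^{-1}(U) = ∅ ∈ τ_X ✓.
  U = {L}: f^{-1}(U) = {x43} ∉ τ_X ✗.
  U = {M}: f^{-1}(U) = {x45, x46} ∉ τ_X ✗.
  U = {K, L}: f^{-1}(U) = {x43, x44} ∉ τ_X ✗.
  U = {L, M}: f^{-1}(U) = {x43, x45, x46} ∉ τ_X ✗.
  U = {K, L, M}: f^{-1}(U) = {x43, x44, x45, x46} ∈ τ_X ✓.
Found U = {L} with f^{-1}(U) = {x43} not in τ_X. Therefore f is NOT continuous.


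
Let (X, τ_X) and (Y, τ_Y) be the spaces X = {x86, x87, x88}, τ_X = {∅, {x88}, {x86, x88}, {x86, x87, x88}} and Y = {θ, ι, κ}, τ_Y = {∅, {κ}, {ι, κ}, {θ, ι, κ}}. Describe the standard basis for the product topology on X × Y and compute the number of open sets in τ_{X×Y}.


Basis B = {∅ × ∅, {x88} × {κ}, {x86, x88} × {κ}, {x88} × {ι, κ}, {x86, x87, x88} × {κ}, {x88} × {θ, ι, κ}, {x86, x88} × {ι, κ}, {x86, x88} × {θ, ι, κ}, {x86, x87, x88} × {ι, κ}, {x86, x87, x88} × {θ, ι, κ}}; |τ_{X×Y}| = 20.

Enumerate products U × V with U ∈ τ_X, V ∈ τ_Y (deduplicated):
  ∅ × ∅ = {} (∅)
  {x88} × {κ} = {(x88,κ)}
  {x86, x88} × {κ} = {(x86,κ), (x88,κ)}
  {x88} × {ι, κ} = {(x88,ι), (x88,κ)}
  {x86, x87, x88} × {κ} = {(x86,κ), (x87,κ), (x88,κ)}
  {x88} × {θ, ι, κ} = {(x88,θ), (x88,ι), (x88,κ)}
  {x86, x88} × {ι, κ} = {(x86,ι), (x86,κ), (x88,ι), (x88,κ)}
  {x86, x88} × {θ, ι, κ} = {(x86,θ), (x86,ι), (x86,κ), (x88,θ), (x88,ι), (x88,κ)}
  {x86, x87, x88} × {ι, κ} = {(x86,ι), (x86,κ), (x87,ι), (x87,κ), (x88,ι), (x88,κ)}
  {x86, x87, x88} × {θ, ι, κ} = {(x86,θ), (x86,ι), (x86,κ), (x87,θ), (x87,ι), (x87,κ), (x88,θ), (x88,ι), (x88,κ)}
These 10 distinct sets form the basis B.
Close under arbitrary unions to get τ_{X×Y}; counting gives |τ_{X×Y}| = 20.


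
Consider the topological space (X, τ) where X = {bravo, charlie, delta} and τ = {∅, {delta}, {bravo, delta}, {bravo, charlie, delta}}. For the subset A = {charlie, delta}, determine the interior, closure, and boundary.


int(A) = {delta}, cl(A) = {bravo, charlie, delta}, ∂A = {bravo, charlie}.

Closed sets in (X, τ) are complements of opens:
  closed(X, τ) = {∅, {charlie}, {bravo, charlie}, {bravo, charlie, delta}}.
int(A) = ⋃ {U ∈ τ : U ⊆ A}. Opens contained in A: ∅, {delta}.
Taking the union of these: int(A) = {delta}.
cl(A) = ⋂ {C closed : A ⊆ C}. Closed sets containing A: {bravo, charlie, delta}.
Intersecting these: cl(A) = {bravo, charlie, delta}.
∂A = cl(A) ∖ int(A) = {bravo, charlie, delta} ∖ {delta} = {bravo, charlie}.


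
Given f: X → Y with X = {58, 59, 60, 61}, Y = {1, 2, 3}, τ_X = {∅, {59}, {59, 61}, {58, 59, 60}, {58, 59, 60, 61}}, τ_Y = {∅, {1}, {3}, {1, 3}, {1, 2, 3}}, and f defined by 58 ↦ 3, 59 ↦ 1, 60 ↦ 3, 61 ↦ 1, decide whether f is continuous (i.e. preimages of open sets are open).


f is NOT continuous.

Compute f^{-1}(U) for each U ∈ τ_Y:
  U = ∅: f^{-1}(U) = ∅ ∈ τ_X ✓.
  U = {1}: f^{-1}(U) = {59, 61} ∈ τ_X ✓.
  U = {3}: f^{-1}(U) = {58, 60} ∉ τ_X ✗.
  U = {1, 3}: f^{-1}(U) = {58, 59, 60, 61} ∈ τ_X ✓.
  U = {1, 2, 3}: f^{-1}(U) = {58, 59, 60, 61} ∈ τ_X ✓.
Found U = {3} with f^{-1}(U) = {58, 60} not in τ_X. Therefore f is NOT continuous.


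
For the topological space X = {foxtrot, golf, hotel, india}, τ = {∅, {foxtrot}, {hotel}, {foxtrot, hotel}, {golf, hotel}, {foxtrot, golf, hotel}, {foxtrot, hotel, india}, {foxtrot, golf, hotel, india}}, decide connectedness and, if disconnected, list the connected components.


(X, τ) is connected.

Find clopen sets (U ∈ τ with X ∖ U ∈ τ):
  U = ∅, X ∖ U = {foxtrot, golf, hotel, india} — both open, so U is clopen.
  U = {foxtrot, golf, hotel, india}, X ∖ U = ∅ — both open, so U is clopen.
Only trivial clopens (∅ and X) exist, so (X, τ) is connected.
Compute connected components by grouping points that agree on all clopens:
  component: {foxtrot, golf, hotel, india}


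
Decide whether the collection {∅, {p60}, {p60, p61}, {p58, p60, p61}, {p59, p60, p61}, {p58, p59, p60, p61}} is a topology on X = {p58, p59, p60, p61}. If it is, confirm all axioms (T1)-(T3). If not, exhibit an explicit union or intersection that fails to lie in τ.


τ IS a topology on X.

Axiom (T1): ∅ ∈ τ? Yes; X ∈ τ? Yes.
Axiom (T2/T3): check pairwise unions and intersections of members of τ.
All pairwise intersections and unions checked — each lies in τ. Therefore τ satisfies (T1), (T2), (T3): it IS a topology on X.


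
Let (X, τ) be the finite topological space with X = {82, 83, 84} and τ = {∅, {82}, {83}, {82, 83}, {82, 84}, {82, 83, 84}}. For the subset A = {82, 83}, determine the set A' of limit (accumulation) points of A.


A' = {84}

For each x ∈ X, list the open sets U ∈ τ with x ∈ U, then check whether U ∩ (A ∖ {x}) ≠ ∅ for every such U.
  x = 82: open {82} ∋ x has {82} ∩ (A ∖ {82}) = ∅, so x is NOT a limit point.
  x = 83: open {83} ∋ x has {83} ∩ (A ∖ {83}) = ∅, so x is NOT a limit point.
  x = 84: opens ∋ x are {82, 84}, {82, 83, 84}; each meets A ∖ {84}, so x IS a limit point.
Collecting: A' = {84}.


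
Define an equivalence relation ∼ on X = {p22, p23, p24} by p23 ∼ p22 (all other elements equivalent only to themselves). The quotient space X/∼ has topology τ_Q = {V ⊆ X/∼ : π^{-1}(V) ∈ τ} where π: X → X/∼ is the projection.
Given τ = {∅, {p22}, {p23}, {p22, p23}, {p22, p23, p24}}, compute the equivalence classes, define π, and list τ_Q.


X/∼ = {[p22=p23], [p24]}; |τ_Q| = 3.

Equivalence classes: [p22=p23], [p24].
Quotient map π: X → X/∼ sends p22 ↦ [p22=p23], p23 ↦ [p22=p23], p24 ↦ [p24].
For each subset V ⊆ X/∼, compute π^{-1}(V) ⊆ X and check whether π^{-1}(V) ∈ τ. V is open in τ_Q iff π^{-1}(V) ∈ τ.
  V = {}: π^{-1}(V) = ∅ ∈ τ ✓.
  V = {[p22=p23]}: π^{-1}(V) = {p22, p23} ∈ τ ✓.
  V = {[p24]}: π^{-1}(V) = {p24} ∉ τ ✗.
  V = {[p22=p23], [p24]}: π^{-1}(V) = {p22, p23, p24} ∈ τ ✓.
Open sets in the quotient: τ_Q = {{}, {[p22=p23]}, {[p22=p23], [p24]}} (3 elements).


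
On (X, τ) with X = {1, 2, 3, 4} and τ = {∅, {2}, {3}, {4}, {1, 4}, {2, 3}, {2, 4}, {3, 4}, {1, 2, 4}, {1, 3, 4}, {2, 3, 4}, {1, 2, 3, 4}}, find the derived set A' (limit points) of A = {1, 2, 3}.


A' = ∅

For each x ∈ X, list the open sets U ∈ τ with x ∈ U, then check whether U ∩ (A ∖ {x}) ≠ ∅ for every such U.
  x = 1: open {1, 4} ∋ x has {1, 4} ∩ (A ∖ {1}) = ∅, so x is NOT a limit point.
  x = 2: open {2} ∋ x has {2} ∩ (A ∖ {2}) = ∅, so x is NOT a limit point.
  x = 3: open {3} ∋ x has {3} ∩ (A ∖ {3}) = ∅, so x is NOT a limit point.
  x = 4: open {4} ∋ x has {4} ∩ (A ∖ {4}) = ∅, so x is NOT a limit point.
Collecting: A' = ∅.


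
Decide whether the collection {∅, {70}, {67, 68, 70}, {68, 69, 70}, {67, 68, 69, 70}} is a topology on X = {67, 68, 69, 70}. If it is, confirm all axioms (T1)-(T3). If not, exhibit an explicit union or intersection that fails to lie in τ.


τ is NOT a topology on X.

Axiom (T1): ∅ ∈ τ? Yes; X ∈ τ? Yes.
Axiom (T2/T3): check pairwise unions and intersections of members of τ.
Counterexample for (T3): {67, 68, 70} ∩ {68, 69, 70} = {68, 70} ∉ τ. Therefore τ is NOT a topology.


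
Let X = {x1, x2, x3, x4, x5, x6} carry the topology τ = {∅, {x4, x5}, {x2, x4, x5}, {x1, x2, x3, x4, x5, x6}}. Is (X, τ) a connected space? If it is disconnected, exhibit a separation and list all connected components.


(X, τ) is connected.

Find clopen sets (U ∈ τ with X ∖ U ∈ τ):
  U = ∅, X ∖ U = {x1, x2, x3, x4, x5, x6} — both open, so U is clopen.
  U = {x1, x2, x3, x4, x5, x6}, X ∖ U = ∅ — both open, so U is clopen.
Only trivial clopens (∅ and X) exist, so (X, τ) is connected.
Compute connected components by grouping points that agree on all clopens:
  component: {x1, x2, x3, x4, x5, x6}


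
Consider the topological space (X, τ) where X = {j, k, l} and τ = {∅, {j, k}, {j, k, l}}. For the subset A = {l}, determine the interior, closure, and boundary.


int(A) = ∅, cl(A) = {l}, ∂A = {l}.

Closed sets in (X, τ) are complements of opens:
  closed(X, τ) = {∅, {l}, {j, k, l}}.
int(A) = ⋃ {U ∈ τ : U ⊆ A}. Opens contained in A: ∅.
Taking the union of these: int(A) = ∅.
cl(A) = ⋂ {C closed : A ⊆ C}. Closed sets containing A: {l}, {j, k, l}.
Intersecting these: cl(A) = {l}.
∂A = cl(A) ∖ int(A) = {l} ∖ ∅ = {l}.


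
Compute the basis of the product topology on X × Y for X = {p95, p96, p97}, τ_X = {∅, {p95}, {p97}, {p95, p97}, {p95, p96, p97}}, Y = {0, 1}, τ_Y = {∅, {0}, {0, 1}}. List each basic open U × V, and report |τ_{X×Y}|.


Basis B = {∅ × ∅, {p95} × {0}, {p97} × {0}, {p95} × {0, 1}, {p95, p97} × {0}, {p97} × {0, 1}, {p95, p96, p97} × {0}, {p95, p97} × {0, 1}, {p95, p96, p97} × {0, 1}}; |τ_{X×Y}| = 14.

Enumerate products U × V with U ∈ τ_X, V ∈ τ_Y (deduplicated):
  ∅ × ∅ = {} (∅)
  {p95} × {0} = {(p95,0)}
  {p97} × {0} = {(p97,0)}
  {p95} × {0, 1} = {(p95,0), (p95,1)}
  {p95, p97} × {0} = {(p95,0), (p97,0)}
  {p97} × {0, 1} = {(p97,0), (p97,1)}
  {p95, p96, p97} × {0} = {(p95,0), (p96,0), (p97,0)}
  {p95, p97} × {0, 1} = {(p95,0), (p95,1), (p97,0), (p97,1)}
  {p95, p96, p97} × {0, 1} = {(p95,0), (p95,1), (p96,0), (p96,1), (p97,0), (p97,1)}
These 9 distinct sets form the basis B.
Close under arbitrary unions to get τ_{X×Y}; counting gives |τ_{X×Y}| = 14.


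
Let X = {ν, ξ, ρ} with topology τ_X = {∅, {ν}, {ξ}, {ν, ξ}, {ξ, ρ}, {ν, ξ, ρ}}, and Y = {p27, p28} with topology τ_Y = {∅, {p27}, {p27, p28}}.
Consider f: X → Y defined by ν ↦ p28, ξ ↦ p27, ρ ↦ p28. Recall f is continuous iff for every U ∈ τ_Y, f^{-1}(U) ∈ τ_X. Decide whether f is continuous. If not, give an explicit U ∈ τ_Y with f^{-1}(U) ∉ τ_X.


f IS continuous.

Compute f^{-1}(U) for each U ∈ τ_Y:
  U = ∅: f^{-1}(U) = ∅ ∈ τ_X ✓.
  U = {p27}: f^{-1}(U) = {ξ} ∈ τ_X ✓.
  U = {p27, p28}: f^{-1}(U) = {ν, ξ, ρ} ∈ τ_X ✓.
Every preimage lies in τ_X, so f IS continuous.
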